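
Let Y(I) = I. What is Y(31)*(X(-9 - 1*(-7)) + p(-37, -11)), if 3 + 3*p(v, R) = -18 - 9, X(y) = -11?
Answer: -651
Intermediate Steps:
p(v, R) = -10 (p(v, R) = -1 + (-18 - 9)/3 = -1 + (⅓)*(-27) = -1 - 9 = -10)
Y(31)*(X(-9 - 1*(-7)) + p(-37, -11)) = 31*(-11 - 10) = 31*(-21) = -651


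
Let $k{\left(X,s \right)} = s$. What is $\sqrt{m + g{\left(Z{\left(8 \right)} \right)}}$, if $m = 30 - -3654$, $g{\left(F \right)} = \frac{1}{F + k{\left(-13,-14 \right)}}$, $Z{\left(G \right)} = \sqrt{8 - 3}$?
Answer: $\sqrt{3684 - \frac{1}{14 - \sqrt{5}}} \approx 60.695$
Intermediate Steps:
$Z{\left(G \right)} = \sqrt{5}$
$g{\left(F \right)} = \frac{1}{-14 + F}$ ($g{\left(F \right)} = \frac{1}{F - 14} = \frac{1}{-14 + F}$)
$m = 3684$ ($m = 30 + 3654 = 3684$)
$\sqrt{m + g{\left(Z{\left(8 \right)} \right)}} = \sqrt{3684 + \frac{1}{-14 + \sqrt{5}}}$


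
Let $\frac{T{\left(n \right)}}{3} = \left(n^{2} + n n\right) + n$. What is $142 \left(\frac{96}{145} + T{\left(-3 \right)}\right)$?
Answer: $\frac{940182}{145} \approx 6484.0$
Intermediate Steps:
$T{\left(n \right)} = 3 n + 6 n^{2}$ ($T{\left(n \right)} = 3 \left(\left(n^{2} + n n\right) + n\right) = 3 \left(\left(n^{2} + n^{2}\right) + n\right) = 3 \left(2 n^{2} + n\right) = 3 \left(n + 2 n^{2}\right) = 3 n + 6 n^{2}$)
$142 \left(\frac{96}{145} + T{\left(-3 \right)}\right) = 142 \left(\frac{96}{145} + 3 \left(-3\right) \left(1 + 2 \left(-3\right)\right)\right) = 142 \left(96 \cdot \frac{1}{145} + 3 \left(-3\right) \left(1 - 6\right)\right) = 142 \left(\frac{96}{145} + 3 \left(-3\right) \left(-5\right)\right) = 142 \left(\frac{96}{145} + 45\right) = 142 \cdot \frac{6621}{145} = \frac{940182}{145}$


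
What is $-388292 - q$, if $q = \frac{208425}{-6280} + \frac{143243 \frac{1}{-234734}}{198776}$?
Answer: $- \frac{2844205156187496615}{7325539236688} \approx -3.8826 \cdot 10^{5}$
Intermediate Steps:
$q = - \frac{243125104560281}{7325539236688}$ ($q = 208425 \left(- \frac{1}{6280}\right) + 143243 \left(- \frac{1}{234734}\right) \frac{1}{198776} = - \frac{41685}{1256} - \frac{143243}{46659485584} = - \frac{243125104560281}{7325539236688} \approx -33.189$)
$-388292 - q = -388292 - - \frac{243125104560281}{7325539236688} = -388292 + \frac{243125104560281}{7325539236688} = - \frac{2844205156187496615}{7325539236688}$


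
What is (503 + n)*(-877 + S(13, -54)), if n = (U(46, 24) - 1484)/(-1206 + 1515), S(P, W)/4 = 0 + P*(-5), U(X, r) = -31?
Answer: -58332648/103 ≈ -5.6634e+5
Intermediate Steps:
S(P, W) = -20*P (S(P, W) = 4*(0 + P*(-5)) = 4*(0 - 5*P) = 4*(-5*P) = -20*P)
n = -505/103 (n = (-31 - 1484)/(-1206 + 1515) = -1515/309 = -1515*1/309 = -505/103 ≈ -4.9029)
(503 + n)*(-877 + S(13, -54)) = (503 - 505/103)*(-877 - 20*13) = 51304*(-877 - 260)/103 = (51304/103)*(-1137) = -58332648/103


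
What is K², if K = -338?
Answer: 114244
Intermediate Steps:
K² = (-338)² = 114244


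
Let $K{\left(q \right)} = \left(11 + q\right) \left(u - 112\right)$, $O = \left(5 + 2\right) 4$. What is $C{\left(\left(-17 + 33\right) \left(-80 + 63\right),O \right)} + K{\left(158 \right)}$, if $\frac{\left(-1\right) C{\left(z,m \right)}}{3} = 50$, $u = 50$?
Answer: $-10628$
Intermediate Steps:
$O = 28$ ($O = 7 \cdot 4 = 28$)
$C{\left(z,m \right)} = -150$ ($C{\left(z,m \right)} = \left(-3\right) 50 = -150$)
$K{\left(q \right)} = -682 - 62 q$ ($K{\left(q \right)} = \left(11 + q\right) \left(50 - 112\right) = \left(11 + q\right) \left(-62\right) = -682 - 62 q$)
$C{\left(\left(-17 + 33\right) \left(-80 + 63\right),O \right)} + K{\left(158 \right)} = -150 - 10478 = -10628$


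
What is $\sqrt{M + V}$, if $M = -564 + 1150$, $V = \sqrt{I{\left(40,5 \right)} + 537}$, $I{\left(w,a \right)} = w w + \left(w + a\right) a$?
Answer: $\sqrt{586 + \sqrt{2362}} \approx 25.191$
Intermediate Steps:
$I{\left(w,a \right)} = w^{2} + a \left(a + w\right)$ ($I{\left(w,a \right)} = w^{2} + \left(a + w\right) a = w^{2} + a \left(a + w\right)$)
$V = \sqrt{2362}$ ($V = \sqrt{\left(5^{2} + 40^{2} + 5 \cdot 40\right) + 537} = \sqrt{\left(25 + 1600 + 200\right) + 537} = \sqrt{1825 + 537} = \sqrt{2362} \approx 48.6$)
$M = 586$
$\sqrt{M + V} = \sqrt{586 + \sqrt{2362}}$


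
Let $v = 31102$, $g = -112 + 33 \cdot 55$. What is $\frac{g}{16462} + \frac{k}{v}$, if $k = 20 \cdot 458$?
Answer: $\frac{101879313}{256000562} \approx 0.39796$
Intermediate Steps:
$g = 1703$ ($g = -112 + 1815 = 1703$)
$k = 9160$
$\frac{g}{16462} + \frac{k}{v} = \frac{1703}{16462} + \frac{9160}{31102} = 1703 \cdot \frac{1}{16462} + 9160 \cdot \frac{1}{31102} = \frac{1703}{16462} + \frac{4580}{15551} = \frac{101879313}{256000562}$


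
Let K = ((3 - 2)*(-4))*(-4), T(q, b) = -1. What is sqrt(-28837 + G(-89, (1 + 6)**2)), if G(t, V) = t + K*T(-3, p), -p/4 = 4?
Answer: I*sqrt(28942) ≈ 170.12*I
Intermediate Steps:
p = -16 (p = -4*4 = -16)
K = 16 (K = (1*(-4))*(-4) = -4*(-4) = 16)
G(t, V) = -16 + t (G(t, V) = t + 16*(-1) = t - 16 = -16 + t)
sqrt(-28837 + G(-89, (1 + 6)**2)) = sqrt(-28837 + (-16 - 89)) = sqrt(-28837 - 105) = sqrt(-28942) = I*sqrt(28942)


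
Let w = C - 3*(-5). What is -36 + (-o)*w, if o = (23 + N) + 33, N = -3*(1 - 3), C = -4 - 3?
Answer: -532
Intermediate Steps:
C = -7
N = 6 (N = -3*(-2) = 6)
w = 8 (w = -7 - 3*(-5) = -7 + 15 = 8)
o = 62 (o = (23 + 6) + 33 = 29 + 33 = 62)
-36 + (-o)*w = -36 - 1*62*8 = -36 - 62*8 = -36 - 496 = -532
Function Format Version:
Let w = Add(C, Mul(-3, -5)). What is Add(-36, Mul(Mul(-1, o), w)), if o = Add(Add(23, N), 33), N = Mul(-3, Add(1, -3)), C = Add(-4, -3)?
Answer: -532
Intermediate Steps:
C = -7
N = 6 (N = Mul(-3, -2) = 6)
w = 8 (w = Add(-7, Mul(-3, -5)) = Add(-7, 15) = 8)
o = 62 (o = Add(Add(23, 6), 33) = Add(29, 33) = 62)
Add(-36, Mul(Mul(-1, o), w)) = Add(-36, Mul(Mul(-1, 62), 8)) = Add(-36, Mul(-62, 8)) = Add(-36, -496) = -532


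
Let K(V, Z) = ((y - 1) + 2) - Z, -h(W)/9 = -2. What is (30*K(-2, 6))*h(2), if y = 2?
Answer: -1620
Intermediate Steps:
h(W) = 18 (h(W) = -9*(-2) = 18)
K(V, Z) = 3 - Z (K(V, Z) = ((2 - 1) + 2) - Z = (1 + 2) - Z = 3 - Z)
(30*K(-2, 6))*h(2) = (30*(3 - 1*6))*18 = (30*(3 - 6))*18 = (30*(-3))*18 = -90*18 = -1620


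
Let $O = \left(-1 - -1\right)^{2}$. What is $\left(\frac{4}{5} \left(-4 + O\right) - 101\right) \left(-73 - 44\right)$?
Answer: $\frac{60957}{5} \approx 12191.0$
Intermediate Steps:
$O = 0$ ($O = \left(-1 + 1\right)^{2} = 0^{2} = 0$)
$\left(\frac{4}{5} \left(-4 + O\right) - 101\right) \left(-73 - 44\right) = \left(\frac{4}{5} \left(-4 + 0\right) - 101\right) \left(-73 - 44\right) = \left(4 \cdot \frac{1}{5} \left(-4\right) - 101\right) \left(-117\right) = \left(\frac{4}{5} \left(-4\right) - 101\right) \left(-117\right) = \left(- \frac{16}{5} - 101\right) \left(-117\right) = \left(- \frac{521}{5}\right) \left(-117\right) = \frac{60957}{5}$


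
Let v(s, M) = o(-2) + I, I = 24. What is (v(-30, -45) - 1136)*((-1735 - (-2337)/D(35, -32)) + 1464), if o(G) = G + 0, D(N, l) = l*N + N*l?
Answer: 339422989/1120 ≈ 3.0306e+5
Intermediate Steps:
D(N, l) = 2*N*l (D(N, l) = N*l + N*l = 2*N*l)
o(G) = G
v(s, M) = 22 (v(s, M) = -2 + 24 = 22)
(v(-30, -45) - 1136)*((-1735 - (-2337)/D(35, -32)) + 1464) = (22 - 1136)*((-1735 - (-2337)/(2*35*(-32))) + 1464) = -1114*((-1735 - (-2337)/(-2240)) + 1464) = -1114*((-1735 - (-2337)*(-1)/2240) + 1464) = -1114*((-1735 - 1*2337/2240) + 1464) = -1114*((-1735 - 2337/2240) + 1464) = -1114*(-3888737/2240 + 1464) = -1114*(-609377/2240) = 339422989/1120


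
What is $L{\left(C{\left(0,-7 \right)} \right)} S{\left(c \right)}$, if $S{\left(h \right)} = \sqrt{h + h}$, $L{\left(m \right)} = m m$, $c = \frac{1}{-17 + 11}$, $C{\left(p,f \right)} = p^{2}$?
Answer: $0$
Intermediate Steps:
$c = - \frac{1}{6}$ ($c = \frac{1}{-6} = - \frac{1}{6} \approx -0.16667$)
$L{\left(m \right)} = m^{2}$
$S{\left(h \right)} = \sqrt{2} \sqrt{h}$ ($S{\left(h \right)} = \sqrt{2 h} = \sqrt{2} \sqrt{h}$)
$L{\left(C{\left(0,-7 \right)} \right)} S{\left(c \right)} = \left(0^{2}\right)^{2} \sqrt{2} \sqrt{- \frac{1}{6}} = 0^{2} \sqrt{2} \frac{i \sqrt{6}}{6} = 0 \frac{i \sqrt{3}}{3} = 0$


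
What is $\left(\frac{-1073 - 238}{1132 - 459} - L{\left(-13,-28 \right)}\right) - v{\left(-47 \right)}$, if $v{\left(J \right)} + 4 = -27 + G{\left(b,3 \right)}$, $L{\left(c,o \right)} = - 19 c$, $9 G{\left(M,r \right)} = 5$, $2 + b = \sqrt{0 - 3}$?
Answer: $- \frac{1323476}{6057} \approx -218.5$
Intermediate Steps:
$b = -2 + i \sqrt{3}$ ($b = -2 + \sqrt{0 - 3} = -2 + \sqrt{-3} = -2 + i \sqrt{3} \approx -2.0 + 1.732 i$)
$G{\left(M,r \right)} = \frac{5}{9}$ ($G{\left(M,r \right)} = \frac{1}{9} \cdot 5 = \frac{5}{9}$)
$v{\left(J \right)} = - \frac{274}{9}$ ($v{\left(J \right)} = -4 + \left(-27 + \frac{5}{9}\right) = -4 - \frac{238}{9} = - \frac{274}{9}$)
$\left(\frac{-1073 - 238}{1132 - 459} - L{\left(-13,-28 \right)}\right) - v{\left(-47 \right)} = \left(\frac{-1073 - 238}{1132 - 459} - \left(-19\right) \left(-13\right)\right) - - \frac{274}{9} = \left(- \frac{1311}{673} - 247\right) + \frac{274}{9} = - \frac{167542}{673} + \frac{274}{9} = - \frac{1323476}{6057}$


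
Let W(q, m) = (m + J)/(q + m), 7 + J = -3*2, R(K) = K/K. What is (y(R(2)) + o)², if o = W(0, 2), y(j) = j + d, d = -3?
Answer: 225/4 ≈ 56.250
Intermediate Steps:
R(K) = 1
J = -13 (J = -7 - 3*2 = -7 - 6 = -13)
y(j) = -3 + j (y(j) = j - 3 = -3 + j)
W(q, m) = (-13 + m)/(m + q) (W(q, m) = (m - 13)/(q + m) = (-13 + m)/(m + q))
o = -11/2 (o = (-13 + 2)/(2 + 0) = -11/2 ≈ -5.5000)
(y(R(2)) + o)² = ((-3 + 1) - 11/2)² = (-2 - 11/2)² = (-15/2)² = 225/4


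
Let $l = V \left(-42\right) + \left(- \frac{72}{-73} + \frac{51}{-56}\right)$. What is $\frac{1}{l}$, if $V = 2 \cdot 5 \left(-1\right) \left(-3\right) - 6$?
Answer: $- \frac{4088}{4120395} \approx -0.00099214$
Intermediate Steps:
$V = 24$ ($V = 2 \left(\left(-5\right) \left(-3\right)\right) - 6 = 2 \cdot 15 - 6 = 30 - 6 = 24$)
$l = - \frac{4120395}{4088}$ ($l = 24 \left(-42\right) + \left(- \frac{72}{-73} + \frac{51}{-56}\right) = -1008 + \left(\left(-72\right) \left(- \frac{1}{73}\right) + 51 \left(- \frac{1}{56}\right)\right) = -1008 + \left(\frac{72}{73} - \frac{51}{56}\right) = -1008 + \frac{309}{4088} = - \frac{4120395}{4088} \approx -1007.9$)
$\frac{1}{l} = \frac{1}{- \frac{4120395}{4088}} = - \frac{4088}{4120395}$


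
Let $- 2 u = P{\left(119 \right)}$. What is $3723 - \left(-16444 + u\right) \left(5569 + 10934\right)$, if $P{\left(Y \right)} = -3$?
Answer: $\frac{542708601}{2} \approx 2.7135 \cdot 10^{8}$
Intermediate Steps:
$u = \frac{3}{2}$ ($u = \left(- \frac{1}{2}\right) \left(-3\right) = \frac{3}{2} \approx 1.5$)
$3723 - \left(-16444 + u\right) \left(5569 + 10934\right) = 3723 - \left(-16444 + \frac{3}{2}\right) \left(5569 + 10934\right) = 3723 - \left(- \frac{32885}{2}\right) 16503 = 3723 - - \frac{542701155}{2} = 3723 + \frac{542701155}{2} = \frac{542708601}{2}$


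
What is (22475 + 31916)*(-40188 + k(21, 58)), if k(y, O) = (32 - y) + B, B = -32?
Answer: -2187007719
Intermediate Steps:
k(y, O) = -y (k(y, O) = (32 - y) - 32 = -y)
(22475 + 31916)*(-40188 + k(21, 58)) = (22475 + 31916)*(-40188 - 1*21) = 54391*(-40188 - 21) = 54391*(-40209) = -2187007719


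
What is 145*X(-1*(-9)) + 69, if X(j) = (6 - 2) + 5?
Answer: 1374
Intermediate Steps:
X(j) = 9 (X(j) = 4 + 5 = 9)
145*X(-1*(-9)) + 69 = 145*9 + 69 = 1305 + 69 = 1374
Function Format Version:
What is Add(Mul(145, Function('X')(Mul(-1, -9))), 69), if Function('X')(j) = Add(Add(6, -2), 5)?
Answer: 1374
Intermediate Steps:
Function('X')(j) = 9 (Function('X')(j) = Add(4, 5) = 9)
Add(Mul(145, Function('X')(Mul(-1, -9))), 69) = Add(Mul(145, 9), 69) = Add(1305, 69) = 1374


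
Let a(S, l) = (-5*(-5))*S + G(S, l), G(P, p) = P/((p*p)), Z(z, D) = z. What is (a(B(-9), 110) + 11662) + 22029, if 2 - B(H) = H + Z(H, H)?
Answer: 20685556/605 ≈ 34191.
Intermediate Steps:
G(P, p) = P/p**2 (G(P, p) = P/(p**2) = P/p**2)
B(H) = 2 - 2*H (B(H) = 2 - (H + H) = 2 - 2*H)
a(S, l) = 25*S + S/l**2 (a(S, l) = (-5*(-5))*S + S/l**2 = 25*S + S/l**2)
(a(B(-9), 110) + 11662) + 22029 = ((25*(2 - 2*(-9)) + (2 - 2*(-9))/110**2) + 11662) + 22029 = ((25*(2 + 18) + (2 + 18)*(1/12100)) + 11662) + 22029 = ((25*20 + 20*(1/12100)) + 11662) + 22029 = ((500 + 1/605) + 11662) + 22029 = (302501/605 + 11662) + 22029 = 7358011/605 + 22029 = 20685556/605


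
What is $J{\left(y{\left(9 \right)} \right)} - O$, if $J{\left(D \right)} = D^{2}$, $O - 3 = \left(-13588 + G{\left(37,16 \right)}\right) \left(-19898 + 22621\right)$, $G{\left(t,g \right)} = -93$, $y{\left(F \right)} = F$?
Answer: $37253441$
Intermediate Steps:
$O = -37253360$ ($O = 3 + \left(-13588 - 93\right) \left(-19898 + 22621\right) = 3 - 37253363 = -37253360$)
$J{\left(y{\left(9 \right)} \right)} - O = 9^{2} - -37253360 = 81 + 37253360 = 37253441$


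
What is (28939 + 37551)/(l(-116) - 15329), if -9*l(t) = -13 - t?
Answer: -299205/69032 ≈ -4.3343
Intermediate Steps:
l(t) = 13/9 + t/9 (l(t) = -(-13 - t)/9 = 13/9 + t/9)
(28939 + 37551)/(l(-116) - 15329) = (28939 + 37551)/((13/9 + (⅑)*(-116)) - 15329) = 66490/((13/9 - 116/9) - 15329) = 66490/(-103/9 - 15329) = 66490/(-138064/9) = 66490*(-9/138064) = -299205/69032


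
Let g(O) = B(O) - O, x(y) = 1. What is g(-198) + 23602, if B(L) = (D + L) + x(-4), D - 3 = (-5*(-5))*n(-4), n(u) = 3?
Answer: 23681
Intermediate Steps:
D = 78 (D = 3 - 5*(-5)*3 = 3 + 25*3 = 3 + 75 = 78)
B(L) = 79 + L (B(L) = (78 + L) + 1 = 79 + L)
g(O) = 79 (g(O) = (79 + O) - O = 79)
g(-198) + 23602 = 79 + 23602 = 23681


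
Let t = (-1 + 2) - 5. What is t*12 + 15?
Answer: -33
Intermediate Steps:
t = -4 (t = 1 - 5 = -4)
t*12 + 15 = -4*12 + 15 = -48 + 15 = -33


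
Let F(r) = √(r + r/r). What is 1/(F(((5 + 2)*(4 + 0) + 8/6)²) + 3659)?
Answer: 32931/120486776 - 3*√7753/120486776 ≈ 0.00027112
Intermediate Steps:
F(r) = √(1 + r) (F(r) = √(r + 1) = √(1 + r))
1/(F(((5 + 2)*(4 + 0) + 8/6)²) + 3659) = 1/(√(1 + ((5 + 2)*(4 + 0) + 8/6)²) + 3659) = 1/(√(1 + (7*4 + 8*(⅙))²) + 3659) = 1/(√(1 + (28 + 4/3)²) + 3659) = 1/(√(1 + (88/3)²) + 3659) = 1/(√(1 + 7744/9) + 3659) = 1/(√(7753/9) + 3659) = 1/(√7753/3 + 3659) = 1/(3659 + √7753/3)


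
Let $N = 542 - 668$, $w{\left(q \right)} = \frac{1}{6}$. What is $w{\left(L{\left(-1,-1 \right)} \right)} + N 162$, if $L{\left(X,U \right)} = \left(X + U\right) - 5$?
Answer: $- \frac{122471}{6} \approx -20412.0$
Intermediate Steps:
$L{\left(X,U \right)} = -5 + U + X$ ($L{\left(X,U \right)} = \left(U + X\right) - 5 = -5 + U + X$)
$w{\left(q \right)} = \frac{1}{6}$
$N = -126$
$w{\left(L{\left(-1,-1 \right)} \right)} + N 162 = \frac{1}{6} - 20412 = - \frac{122471}{6}$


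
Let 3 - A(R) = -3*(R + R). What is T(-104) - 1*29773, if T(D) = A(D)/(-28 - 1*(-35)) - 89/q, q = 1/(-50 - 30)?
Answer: -159192/7 ≈ -22742.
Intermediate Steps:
q = -1/80 (q = 1/(-80) = -1/80 ≈ -0.012500)
A(R) = 3 + 6*R (A(R) = 3 - (-3)*(R + R) = 3 - (-3)*2*R = 3 - (-6)*R = 3 + 6*R)
T(D) = 49843/7 + 6*D/7 (T(D) = (3 + 6*D)/(-28 - 1*(-35)) - 89/(-1/80) = (3 + 6*D)/(-28 + 35) - 89*(-80) = (3 + 6*D)/7 + 7120 = (3 + 6*D)*(1/7) + 7120 = (3/7 + 6*D/7) + 7120 = 49843/7 + 6*D/7)
T(-104) - 1*29773 = (49843/7 + (6/7)*(-104)) - 1*29773 = (49843/7 - 624/7) - 29773 = 49219/7 - 29773 = -159192/7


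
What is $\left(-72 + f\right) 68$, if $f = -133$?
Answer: $-13940$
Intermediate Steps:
$\left(-72 + f\right) 68 = \left(-72 - 133\right) 68 = \left(-205\right) 68 = -13940$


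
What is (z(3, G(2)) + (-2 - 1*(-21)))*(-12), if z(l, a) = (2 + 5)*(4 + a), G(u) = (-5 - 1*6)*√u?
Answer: -564 + 924*√2 ≈ 742.73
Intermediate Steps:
G(u) = -11*√u (G(u) = (-5 - 6)*√u = -11*√u)
z(l, a) = 28 + 7*a (z(l, a) = 7*(4 + a) = 28 + 7*a)
(z(3, G(2)) + (-2 - 1*(-21)))*(-12) = ((28 + 7*(-11*√2)) + (-2 - 1*(-21)))*(-12) = ((28 - 77*√2) + (-2 + 21))*(-12) = ((28 - 77*√2) + 19)*(-12) = (47 - 77*√2)*(-12) = -564 + 924*√2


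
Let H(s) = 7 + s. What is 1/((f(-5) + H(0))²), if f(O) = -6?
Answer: 1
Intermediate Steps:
1/((f(-5) + H(0))²) = 1/((-6 + (7 + 0))²) = 1/((-6 + 7)²) = 1/(1²) = 1/1 = 1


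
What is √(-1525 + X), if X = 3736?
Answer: √2211 ≈ 47.021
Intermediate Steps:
√(-1525 + X) = √(-1525 + 3736) = √2211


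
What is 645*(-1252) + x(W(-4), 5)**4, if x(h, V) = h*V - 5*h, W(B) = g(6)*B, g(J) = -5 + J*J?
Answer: -807540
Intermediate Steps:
g(J) = -5 + J**2
W(B) = 31*B (W(B) = (-5 + 6**2)*B = (-5 + 36)*B = 31*B)
x(h, V) = -5*h + V*h (x(h, V) = V*h - 5*h = -5*h + V*h)
645*(-1252) + x(W(-4), 5)**4 = 645*(-1252) + ((31*(-4))*(-5 + 5))**4 = -807540 + (-124*0)**4 = -807540 + 0**4 = -807540 + 0 = -807540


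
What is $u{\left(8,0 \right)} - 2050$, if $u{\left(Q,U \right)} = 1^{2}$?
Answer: $-2049$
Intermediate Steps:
$u{\left(Q,U \right)} = 1$
$u{\left(8,0 \right)} - 2050 = 1 - 2050 = -2049$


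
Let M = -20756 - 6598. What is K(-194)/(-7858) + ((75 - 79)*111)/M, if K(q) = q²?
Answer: -85500516/17912311 ≈ -4.7733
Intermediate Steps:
M = -27354
K(-194)/(-7858) + ((75 - 79)*111)/M = (-194)²/(-7858) + ((75 - 79)*111)/(-27354) = 37636*(-1/7858) - 4*111*(-1/27354) = -18818/3929 - 444*(-1/27354) = -18818/3929 + 74/4559 = -85500516/17912311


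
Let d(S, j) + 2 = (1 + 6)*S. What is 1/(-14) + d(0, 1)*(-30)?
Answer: 839/14 ≈ 59.929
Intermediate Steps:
d(S, j) = -2 + 7*S (d(S, j) = -2 + (1 + 6)*S = -2 + 7*S)
1/(-14) + d(0, 1)*(-30) = 1/(-14) + (-2 + 7*0)*(-30) = -1/14 + (-2 + 0)*(-30) = -1/14 - 2*(-30) = -1/14 + 60 = 839/14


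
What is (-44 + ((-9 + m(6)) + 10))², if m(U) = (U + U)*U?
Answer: 841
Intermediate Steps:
m(U) = 2*U² (m(U) = (2*U)*U = 2*U²)
(-44 + ((-9 + m(6)) + 10))² = (-44 + ((-9 + 2*6²) + 10))² = (-44 + ((-9 + 2*36) + 10))² = (-44 + ((-9 + 72) + 10))² = (-44 + (63 + 10))² = (-44 + 73)² = 29² = 841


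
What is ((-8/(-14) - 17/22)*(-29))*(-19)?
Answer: -17081/154 ≈ -110.92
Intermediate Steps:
((-8/(-14) - 17/22)*(-29))*(-19) = ((-8*(-1/14) - 17*1/22)*(-29))*(-19) = ((4/7 - 17/22)*(-29))*(-19) = -31/154*(-29)*(-19) = (899/154)*(-19) = -17081/154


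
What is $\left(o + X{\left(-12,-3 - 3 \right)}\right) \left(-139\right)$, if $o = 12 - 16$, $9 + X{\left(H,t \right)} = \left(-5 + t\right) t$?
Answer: $-7367$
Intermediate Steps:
$X{\left(H,t \right)} = -9 + t \left(-5 + t\right)$ ($X{\left(H,t \right)} = -9 + \left(-5 + t\right) t = -9 + t \left(-5 + t\right)$)
$o = -4$ ($o = 12 - 16 = -4$)
$\left(o + X{\left(-12,-3 - 3 \right)}\right) \left(-139\right) = \left(-4 - \left(9 - \left(-3 - 3\right)^{2} + 5 \left(-3 - 3\right)\right)\right) \left(-139\right) = \left(-4 - \left(-21 - 36\right)\right) \left(-139\right) = \left(-4 + \left(-9 + 36 + 30\right)\right) \left(-139\right) = \left(-4 + 57\right) \left(-139\right) = 53 \left(-139\right) = -7367$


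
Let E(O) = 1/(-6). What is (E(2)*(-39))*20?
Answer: 130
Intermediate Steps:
E(O) = -⅙
(E(2)*(-39))*20 = -⅙*(-39)*20 = (13/2)*20 = 130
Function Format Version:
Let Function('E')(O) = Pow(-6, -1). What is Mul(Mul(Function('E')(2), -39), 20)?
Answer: 130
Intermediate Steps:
Function('E')(O) = Rational(-1, 6)
Mul(Mul(Function('E')(2), -39), 20) = Mul(Mul(Rational(-1, 6), -39), 20) = Mul(Rational(13, 2), 20) = 130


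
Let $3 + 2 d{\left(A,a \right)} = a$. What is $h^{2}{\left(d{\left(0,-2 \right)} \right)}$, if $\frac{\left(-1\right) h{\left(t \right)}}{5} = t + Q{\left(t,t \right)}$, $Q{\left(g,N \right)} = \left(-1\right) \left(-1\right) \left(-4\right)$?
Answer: $\frac{4225}{4} \approx 1056.3$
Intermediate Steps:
$d{\left(A,a \right)} = - \frac{3}{2} + \frac{a}{2}$
$Q{\left(g,N \right)} = -4$ ($Q{\left(g,N \right)} = 1 \left(-4\right) = -4$)
$h{\left(t \right)} = 20 - 5 t$ ($h{\left(t \right)} = - 5 \left(t - 4\right) = - 5 \left(-4 + t\right) = 20 - 5 t$)
$h^{2}{\left(d{\left(0,-2 \right)} \right)} = \left(20 - 5 \left(- \frac{3}{2} + \frac{1}{2} \left(-2\right)\right)\right)^{2} = \left(20 - 5 \left(- \frac{3}{2} - 1\right)\right)^{2} = \left(20 - - \frac{25}{2}\right)^{2} = \left(20 + \frac{25}{2}\right)^{2} = \left(\frac{65}{2}\right)^{2} = \frac{4225}{4}$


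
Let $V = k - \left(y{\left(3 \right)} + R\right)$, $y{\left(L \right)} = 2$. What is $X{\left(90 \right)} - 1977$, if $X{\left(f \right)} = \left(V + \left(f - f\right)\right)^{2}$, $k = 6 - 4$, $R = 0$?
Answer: $-1977$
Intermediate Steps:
$k = 2$ ($k = 6 - 4 = 2$)
$V = 0$ ($V = 2 - \left(2 + 0\right) = 2 - 2 = 0$)
$X{\left(f \right)} = 0$ ($X{\left(f \right)} = \left(0 + \left(f - f\right)\right)^{2} = \left(0 + 0\right)^{2} = 0^{2} = 0$)
$X{\left(90 \right)} - 1977 = 0 - 1977 = -1977$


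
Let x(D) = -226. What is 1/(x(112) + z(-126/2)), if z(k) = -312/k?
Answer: -21/4642 ≈ -0.0045239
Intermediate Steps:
1/(x(112) + z(-126/2)) = 1/(-226 - 312/((-126/2))) = 1/(-226 - 312/((-126*1/2))) = 1/(-226 - 312/(-63)) = 1/(-226 - 312*(-1/63)) = 1/(-226 + 104/21) = 1/(-4642/21) = -21/4642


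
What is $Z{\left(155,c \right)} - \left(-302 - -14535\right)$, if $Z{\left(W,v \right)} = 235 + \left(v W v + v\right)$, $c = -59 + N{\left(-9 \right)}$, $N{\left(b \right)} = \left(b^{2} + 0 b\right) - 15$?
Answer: $-6396$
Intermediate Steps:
$N{\left(b \right)} = -15 + b^{2}$ ($N{\left(b \right)} = \left(b^{2} + 0\right) - 15 = b^{2} - 15 = -15 + b^{2}$)
$c = 7$ ($c = -59 - \left(15 - \left(-9\right)^{2}\right) = -59 + \left(-15 + 81\right) = -59 + 66 = 7$)
$Z{\left(W,v \right)} = 235 + v + W v^{2}$ ($Z{\left(W,v \right)} = 235 + \left(W v v + v\right) = 235 + \left(W v^{2} + v\right) = 235 + \left(v + W v^{2}\right) = 235 + v + W v^{2}$)
$Z{\left(155,c \right)} - \left(-302 - -14535\right) = \left(235 + 7 + 155 \cdot 7^{2}\right) - \left(-302 - -14535\right) = \left(235 + 7 + 155 \cdot 49\right) - \left(-302 + 14535\right) = \left(235 + 7 + 7595\right) - 14233 = 7837 - 14233 = -6396$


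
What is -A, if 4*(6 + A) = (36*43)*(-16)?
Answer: 6198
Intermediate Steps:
A = -6198 (A = -6 + ((36*43)*(-16))/4 = -6 + (1548*(-16))/4 = -6 + (1/4)*(-24768) = -6 - 6192 = -6198)
-A = -1*(-6198) = 6198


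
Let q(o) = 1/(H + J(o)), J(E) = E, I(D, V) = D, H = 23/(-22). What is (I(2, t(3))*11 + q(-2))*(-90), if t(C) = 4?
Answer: -130680/67 ≈ -1950.4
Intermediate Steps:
H = -23/22 (H = 23*(-1/22) = -23/22 ≈ -1.0455)
q(o) = 1/(-23/22 + o)
(I(2, t(3))*11 + q(-2))*(-90) = (2*11 + 22/(-23 + 22*(-2)))*(-90) = (22 + 22/(-23 - 44))*(-90) = (22 + 22/(-67))*(-90) = (22 + 22*(-1/67))*(-90) = (22 - 22/67)*(-90) = (1452/67)*(-90) = -130680/67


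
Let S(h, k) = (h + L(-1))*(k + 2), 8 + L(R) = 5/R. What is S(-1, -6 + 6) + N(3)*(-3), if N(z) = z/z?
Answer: -31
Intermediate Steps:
L(R) = -8 + 5/R
N(z) = 1
S(h, k) = (-13 + h)*(2 + k) (S(h, k) = (h + (-8 + 5/(-1)))*(k + 2) = (h + (-8 + 5*(-1)))*(2 + k) = (h + (-8 - 5))*(2 + k) = (h - 13)*(2 + k) = (-13 + h)*(2 + k))
S(-1, -6 + 6) + N(3)*(-3) = (-26 - 13*(-6 + 6) + 2*(-1) - (-6 + 6)) + 1*(-3) = (-26 - 13*0 - 2 - 1*0) - 3 = (-26 + 0 - 2 + 0) - 3 = -28 - 3 = -31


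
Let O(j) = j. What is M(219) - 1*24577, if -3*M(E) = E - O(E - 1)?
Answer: -73732/3 ≈ -24577.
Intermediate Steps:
M(E) = -⅓ (M(E) = -(E - (E - 1))/3 = -(E - (-1 + E))/3 = -(E + (1 - E))/3 = -⅓*1 = -⅓)
M(219) - 1*24577 = -⅓ - 1*24577 = -⅓ - 24577 = -73732/3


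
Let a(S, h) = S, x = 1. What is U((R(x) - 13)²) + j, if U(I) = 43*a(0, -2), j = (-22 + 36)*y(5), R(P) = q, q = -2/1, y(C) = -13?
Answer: -182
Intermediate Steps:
q = -2 (q = -2*1 = -2)
R(P) = -2
j = -182 (j = (-22 + 36)*(-13) = 14*(-13) = -182)
U(I) = 0 (U(I) = 43*0 = 0)
U((R(x) - 13)²) + j = 0 - 182 = -182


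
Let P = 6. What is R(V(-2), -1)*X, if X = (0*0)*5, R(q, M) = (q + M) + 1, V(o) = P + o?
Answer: 0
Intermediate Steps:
V(o) = 6 + o
R(q, M) = 1 + M + q (R(q, M) = (M + q) + 1 = 1 + M + q)
X = 0 (X = 0*5 = 0)
R(V(-2), -1)*X = (1 - 1 + (6 - 2))*0 = (1 - 1 + 4)*0 = 4*0 = 0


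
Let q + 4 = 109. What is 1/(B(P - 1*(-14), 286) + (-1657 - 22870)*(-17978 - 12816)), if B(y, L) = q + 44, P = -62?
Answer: 1/755284587 ≈ 1.3240e-9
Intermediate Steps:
q = 105 (q = -4 + 109 = 105)
B(y, L) = 149 (B(y, L) = 105 + 44 = 149)
1/(B(P - 1*(-14), 286) + (-1657 - 22870)*(-17978 - 12816)) = 1/(149 + (-1657 - 22870)*(-17978 - 12816)) = 1/(149 - 24527*(-30794)) = 1/(149 + 755284438) = 1/755284587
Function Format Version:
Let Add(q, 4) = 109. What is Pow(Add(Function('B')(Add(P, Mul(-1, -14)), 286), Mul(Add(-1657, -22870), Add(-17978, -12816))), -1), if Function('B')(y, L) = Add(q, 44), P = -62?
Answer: Rational(1, 755284587) ≈ 1.3240e-9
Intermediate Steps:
q = 105 (q = Add(-4, 109) = 105)
Function('B')(y, L) = 149 (Function('B')(y, L) = Add(105, 44) = 149)
Pow(Add(Function('B')(Add(P, Mul(-1, -14)), 286), Mul(Add(-1657, -22870), Add(-17978, -12816))), -1) = Pow(Add(149, Mul(Add(-1657, -22870), Add(-17978, -12816))), -1) = Pow(Add(149, Mul(-24527, -30794)), -1) = Pow(Add(149, 755284438), -1) = Pow(755284587, -1) = Rational(1, 755284587)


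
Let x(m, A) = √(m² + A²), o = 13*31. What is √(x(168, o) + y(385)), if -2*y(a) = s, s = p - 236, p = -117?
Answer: √(706 + 4*√190633)/2 ≈ 24.761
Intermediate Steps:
s = -353 (s = -117 - 236 = -353)
y(a) = 353/2 (y(a) = -½*(-353) = 353/2)
o = 403
x(m, A) = √(A² + m²)
√(x(168, o) + y(385)) = √(√(403² + 168²) + 353/2) = √(√(162409 + 28224) + 353/2) = √(√190633 + 353/2) = √(353/2 + √190633)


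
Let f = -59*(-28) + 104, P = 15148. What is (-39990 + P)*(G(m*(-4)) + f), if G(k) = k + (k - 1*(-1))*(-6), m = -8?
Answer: -39498780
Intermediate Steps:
f = 1756 (f = 1652 + 104 = 1756)
G(k) = -6 - 5*k (G(k) = k + (k + 1)*(-6) = k + (1 + k)*(-6) = k + (-6 - 6*k) = -6 - 5*k)
(-39990 + P)*(G(m*(-4)) + f) = (-39990 + 15148)*((-6 - (-40)*(-4)) + 1756) = -24842*((-6 - 5*32) + 1756) = -24842*((-6 - 160) + 1756) = -24842*(-166 + 1756) = -24842*1590 = -39498780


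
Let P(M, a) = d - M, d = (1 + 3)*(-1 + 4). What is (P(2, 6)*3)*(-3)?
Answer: -90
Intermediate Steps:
d = 12 (d = 4*3 = 12)
P(M, a) = 12 - M
(P(2, 6)*3)*(-3) = ((12 - 1*2)*3)*(-3) = ((12 - 2)*3)*(-3) = (10*3)*(-3) = 30*(-3) = -90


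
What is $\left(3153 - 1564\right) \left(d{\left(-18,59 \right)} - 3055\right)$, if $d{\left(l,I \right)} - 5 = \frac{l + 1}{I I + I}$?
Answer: $- \frac{17156460013}{3540} \approx -4.8465 \cdot 10^{6}$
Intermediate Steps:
$d{\left(l,I \right)} = 5 + \frac{1 + l}{I + I^{2}}$ ($d{\left(l,I \right)} = 5 + \frac{l + 1}{I I + I} = 5 + \frac{1 + l}{I^{2} + I} = 5 + \frac{1 + l}{I + I^{2}}$)
$\left(3153 - 1564\right) \left(d{\left(-18,59 \right)} - 3055\right) = \left(3153 - 1564\right) \left(\frac{1 - 18 + 5 \cdot 59 + 5 \cdot 59^{2}}{59 \left(1 + 59\right)} - 3055\right) = 1589 \left(\frac{1 - 18 + 295 + 5 \cdot 3481}{59 \cdot 60} - 3055\right) = 1589 \left(\frac{1}{59} \cdot \frac{1}{60} \left(1 - 18 + 295 + 17405\right) - 3055\right) = 1589 \left(\frac{1}{59} \cdot \frac{1}{60} \cdot 17683 - 3055\right) = 1589 \left(\frac{17683}{3540} - 3055\right) = 1589 \left(- \frac{10797017}{3540}\right) = - \frac{17156460013}{3540}$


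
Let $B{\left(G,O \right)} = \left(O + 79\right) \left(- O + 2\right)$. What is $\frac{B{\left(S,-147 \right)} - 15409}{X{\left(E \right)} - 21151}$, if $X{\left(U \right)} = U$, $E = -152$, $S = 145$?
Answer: $\frac{25541}{21303} \approx 1.1989$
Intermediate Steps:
$B{\left(G,O \right)} = \left(2 - O\right) \left(79 + O\right)$ ($B{\left(G,O \right)} = \left(79 + O\right) \left(2 - O\right) = \left(2 - O\right) \left(79 + O\right)$)
$\frac{B{\left(S,-147 \right)} - 15409}{X{\left(E \right)} - 21151} = \frac{\left(158 - \left(-147\right)^{2} - -11319\right) - 15409}{-152 - 21151} = \frac{\left(158 - 21609 + 11319\right) - 15409}{-21303} = \left(\left(158 - 21609 + 11319\right) - 15409\right) \left(- \frac{1}{21303}\right) = \left(-10132 - 15409\right) \left(- \frac{1}{21303}\right) = \left(-25541\right) \left(- \frac{1}{21303}\right) = \frac{25541}{21303}$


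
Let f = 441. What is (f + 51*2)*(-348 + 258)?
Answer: -48870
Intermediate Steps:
(f + 51*2)*(-348 + 258) = (441 + 51*2)*(-348 + 258) = (441 + 102)*(-90) = 543*(-90) = -48870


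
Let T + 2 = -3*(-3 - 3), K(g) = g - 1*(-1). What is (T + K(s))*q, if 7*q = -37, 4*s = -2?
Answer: -1221/14 ≈ -87.214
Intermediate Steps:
s = -1/2 (s = (1/4)*(-2) = -1/2 ≈ -0.50000)
q = -37/7 (q = (1/7)*(-37) = -37/7 ≈ -5.2857)
K(g) = 1 + g (K(g) = g + 1 = 1 + g)
T = 16 (T = -2 - 3*(-3 - 3) = -2 - 3*(-6) = -2 + 18 = 16)
(T + K(s))*q = (16 + (1 - 1/2))*(-37/7) = (16 + 1/2)*(-37/7) = (33/2)*(-37/7) = -1221/14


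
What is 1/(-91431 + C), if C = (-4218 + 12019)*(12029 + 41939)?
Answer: 1/420912937 ≈ 2.3758e-9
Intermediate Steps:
C = 421004368 (C = 7801*53968 = 421004368)
1/(-91431 + C) = 1/(-91431 + 421004368) = 1/420912937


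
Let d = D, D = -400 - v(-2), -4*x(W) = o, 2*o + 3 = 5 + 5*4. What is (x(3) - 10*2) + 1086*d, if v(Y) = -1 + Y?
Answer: -1724659/4 ≈ -4.3117e+5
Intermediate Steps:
o = 11 (o = -3/2 + (5 + 5*4)/2 = -3/2 + (5 + 20)/2 = -3/2 + (½)*25 = -3/2 + 25/2 = 11)
x(W) = -11/4 (x(W) = -¼*11 = -11/4)
D = -397 (D = -400 - (-1 - 2) = -400 - 1*(-3) = -400 + 3 = -397)
d = -397
(x(3) - 10*2) + 1086*d = (-11/4 - 10*2) + 1086*(-397) = (-11/4 - 20) - 431142 = -91/4 - 431142 = -1724659/4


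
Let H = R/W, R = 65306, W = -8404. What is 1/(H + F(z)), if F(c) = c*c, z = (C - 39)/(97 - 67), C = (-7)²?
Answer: -37818/289675 ≈ -0.13055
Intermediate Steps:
C = 49
z = ⅓ (z = (49 - 39)/(97 - 67) = 10/30 = 10*(1/30) = ⅓ ≈ 0.33333)
F(c) = c²
H = -32653/4202 (H = 65306/(-8404) = 65306*(-1/8404) = -32653/4202 ≈ -7.7708)
1/(H + F(z)) = 1/(-32653/4202 + (⅓)²) = 1/(-32653/4202 + ⅑) = 1/(-289675/37818) = -37818/289675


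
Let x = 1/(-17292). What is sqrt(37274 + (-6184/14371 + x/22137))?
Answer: sqrt(31332889635072170197328050621)/916853043414 ≈ 193.06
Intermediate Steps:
x = -1/17292 ≈ -5.7830e-5
sqrt(37274 + (-6184/14371 + x/22137)) = sqrt(37274 + (-6184/14371 - 1/17292/22137)) = sqrt(37274 + (-6184*1/14371 - 1/17292*1/22137)) = sqrt(37274 + (-6184/14371 - 1/382793004)) = sqrt(37274 - 2367191951107/5501118260484) = sqrt(205046314849329509/5501118260484) = sqrt(31332889635072170197328050621)/916853043414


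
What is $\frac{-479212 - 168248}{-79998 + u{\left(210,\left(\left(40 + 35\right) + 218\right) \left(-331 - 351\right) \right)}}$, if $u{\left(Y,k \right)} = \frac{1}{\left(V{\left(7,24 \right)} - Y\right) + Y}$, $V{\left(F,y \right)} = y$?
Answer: $\frac{1412640}{174541} \approx 8.0935$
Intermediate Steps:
$u{\left(Y,k \right)} = \frac{1}{24}$ ($u{\left(Y,k \right)} = \frac{1}{\left(24 - Y\right) + Y} = \frac{1}{24}$)
$\frac{-479212 - 168248}{-79998 + u{\left(210,\left(\left(40 + 35\right) + 218\right) \left(-331 - 351\right) \right)}} = \frac{-479212 - 168248}{-79998 + \frac{1}{24}} = - \frac{647460}{- \frac{1919951}{24}} = \left(-647460\right) \left(- \frac{24}{1919951}\right) = \frac{1412640}{174541}$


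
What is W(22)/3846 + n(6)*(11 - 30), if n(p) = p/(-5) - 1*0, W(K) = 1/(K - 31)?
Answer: 3945991/173070 ≈ 22.800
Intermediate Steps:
W(K) = 1/(-31 + K)
n(p) = -p/5 (n(p) = p*(-⅕) + 0 = -p/5 + 0 = -p/5)
W(22)/3846 + n(6)*(11 - 30) = 1/((-31 + 22)*3846) + (-⅕*6)*(11 - 30) = (1/3846)/(-9) - 6/5*(-19) = -⅑*1/3846 + 114/5 = -1/34614 + 114/5 = 3945991/173070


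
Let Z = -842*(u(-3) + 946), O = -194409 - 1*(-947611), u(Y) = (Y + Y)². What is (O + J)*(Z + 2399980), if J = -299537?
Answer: 713676743440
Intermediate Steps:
u(Y) = 4*Y² (u(Y) = (2*Y)² = 4*Y²)
O = 753202 (O = -194409 + 947611 = 753202)
Z = -826844 (Z = -842*(4*(-3)² + 946) = -842*(4*9 + 946) = -842*(36 + 946) = -842*982 = -826844)
(O + J)*(Z + 2399980) = (753202 - 299537)*(-826844 + 2399980) = 453665*1573136 = 713676743440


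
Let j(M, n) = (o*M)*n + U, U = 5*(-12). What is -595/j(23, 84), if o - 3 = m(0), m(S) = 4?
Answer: -35/792 ≈ -0.044192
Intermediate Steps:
U = -60
o = 7 (o = 3 + 4 = 7)
j(M, n) = -60 + 7*M*n (j(M, n) = (7*M)*n - 60 = 7*M*n - 60 = -60 + 7*M*n)
-595/j(23, 84) = -595/(-60 + 7*23*84) = -595/(-60 + 13524) = -595/13464 = -595*1/13464 = -35/792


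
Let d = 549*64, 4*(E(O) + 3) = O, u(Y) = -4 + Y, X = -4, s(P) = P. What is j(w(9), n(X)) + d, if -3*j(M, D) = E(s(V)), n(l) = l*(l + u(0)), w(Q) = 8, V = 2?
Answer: 210821/6 ≈ 35137.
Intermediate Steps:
n(l) = l*(-4 + l) (n(l) = l*(l + (-4 + 0)) = l*(l - 4) = l*(-4 + l))
E(O) = -3 + O/4
j(M, D) = 5/6 (j(M, D) = -(-3 + (1/4)*2)/3 = -(-3 + 1/2)/3 = -1/3*(-5/2) = 5/6)
d = 35136
j(w(9), n(X)) + d = 5/6 + 35136 = 210821/6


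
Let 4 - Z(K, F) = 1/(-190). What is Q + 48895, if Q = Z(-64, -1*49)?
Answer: 9290811/190 ≈ 48899.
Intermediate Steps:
Z(K, F) = 761/190 (Z(K, F) = 4 - 1/(-190) = 4 - 1*(-1/190) = 4 + 1/190 = 761/190)
Q = 761/190 ≈ 4.0053
Q + 48895 = 761/190 + 48895 = 9290811/190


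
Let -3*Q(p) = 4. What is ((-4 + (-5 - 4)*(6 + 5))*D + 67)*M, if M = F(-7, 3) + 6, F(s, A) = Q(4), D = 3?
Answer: -3388/3 ≈ -1129.3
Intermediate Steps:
Q(p) = -4/3 (Q(p) = -⅓*4 = -4/3)
F(s, A) = -4/3
M = 14/3 (M = -4/3 + 6 = 14/3 ≈ 4.6667)
((-4 + (-5 - 4)*(6 + 5))*D + 67)*M = ((-4 + (-5 - 4)*(6 + 5))*3 + 67)*(14/3) = ((-4 - 9*11)*3 + 67)*(14/3) = ((-4 - 99)*3 + 67)*(14/3) = (-103*3 + 67)*(14/3) = (-309 + 67)*(14/3) = -242*14/3 = -3388/3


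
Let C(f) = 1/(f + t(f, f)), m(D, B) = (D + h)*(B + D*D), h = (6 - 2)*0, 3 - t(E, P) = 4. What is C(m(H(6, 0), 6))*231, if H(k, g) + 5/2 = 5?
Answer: 616/79 ≈ 7.7975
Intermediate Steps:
H(k, g) = 5/2 (H(k, g) = -5/2 + 5 = 5/2)
t(E, P) = -1 (t(E, P) = 3 - 1*4 = 3 - 4 = -1)
h = 0 (h = 4*0 = 0)
m(D, B) = D*(B + D**2) (m(D, B) = (D + 0)*(B + D*D) = D*(B + D**2))
C(f) = 1/(-1 + f) (C(f) = 1/(f - 1) = 1/(-1 + f))
C(m(H(6, 0), 6))*231 = 231/(-1 + 5*(6 + (5/2)**2)/2) = 231/(-1 + 5*(6 + 25/4)/2) = 231/(-1 + (5/2)*(49/4)) = 231/(-1 + 245/8) = 231/(237/8) = (8/237)*231 = 616/79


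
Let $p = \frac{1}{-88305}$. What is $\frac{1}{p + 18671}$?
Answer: $\frac{88305}{1648742654} \approx 5.3559 \cdot 10^{-5}$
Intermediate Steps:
$p = - \frac{1}{88305} \approx -1.1324 \cdot 10^{-5}$
$\frac{1}{p + 18671} = \frac{1}{- \frac{1}{88305} + 18671} = \frac{1}{\frac{1648742654}{88305}} = \frac{88305}{1648742654}$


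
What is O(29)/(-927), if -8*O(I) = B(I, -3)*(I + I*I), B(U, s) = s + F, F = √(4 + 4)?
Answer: -145/412 + 145*√2/618 ≈ -0.020128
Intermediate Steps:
F = 2*√2 (F = √8 = 2*√2 ≈ 2.8284)
B(U, s) = s + 2*√2
O(I) = -(-3 + 2*√2)*(I + I²)/8 (O(I) = -(-3 + 2*√2)*(I + I*I)/8 = -(-3 + 2*√2)*(I + I²)/8)
O(29)/(-927) = ((⅛)*29*(1 + 29)*(3 - 2*√2))/(-927) = ((⅛)*29*30*(3 - 2*√2))*(-1/927) = (1305/4 - 435*√2/2)*(-1/927) = -145/412 + 145*√2/618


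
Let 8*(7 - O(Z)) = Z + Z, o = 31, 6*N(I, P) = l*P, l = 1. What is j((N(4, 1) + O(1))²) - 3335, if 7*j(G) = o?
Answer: -23314/7 ≈ -3330.6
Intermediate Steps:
N(I, P) = P/6 (N(I, P) = (1*P)/6 = P/6)
O(Z) = 7 - Z/4 (O(Z) = 7 - (Z + Z)/8 = 7 - Z/4)
j(G) = 31/7 (j(G) = (⅐)*31 = 31/7)
j((N(4, 1) + O(1))²) - 3335 = 31/7 - 3335 = -23314/7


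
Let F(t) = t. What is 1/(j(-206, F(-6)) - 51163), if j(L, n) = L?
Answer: -1/51369 ≈ -1.9467e-5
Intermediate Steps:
1/(j(-206, F(-6)) - 51163) = 1/(-206 - 51163) = 1/(-51369) = -1/51369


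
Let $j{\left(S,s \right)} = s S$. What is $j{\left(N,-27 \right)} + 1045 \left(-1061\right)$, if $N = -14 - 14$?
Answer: $-1107989$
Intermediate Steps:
$N = -28$
$j{\left(S,s \right)} = S s$
$j{\left(N,-27 \right)} + 1045 \left(-1061\right) = \left(-28\right) \left(-27\right) + 1045 \left(-1061\right) = 756 - 1108745 = -1107989$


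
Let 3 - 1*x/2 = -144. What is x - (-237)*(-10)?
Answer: -2076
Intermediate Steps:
x = 294 (x = 6 - 2*(-144) = 6 + 288 = 294)
x - (-237)*(-10) = 294 - (-237)*(-10) = 294 - 79*30 = 294 - 2370 = -2076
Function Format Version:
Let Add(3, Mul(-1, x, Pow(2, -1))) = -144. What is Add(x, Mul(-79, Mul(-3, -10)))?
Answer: -2076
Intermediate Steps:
x = 294 (x = Add(6, Mul(-2, -144)) = Add(6, 288) = 294)
Add(x, Mul(-79, Mul(-3, -10))) = Add(294, Mul(-79, Mul(-3, -10))) = Add(294, Mul(-79, 30)) = Add(294, -2370) = -2076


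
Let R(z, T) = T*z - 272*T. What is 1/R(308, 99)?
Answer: 1/3564 ≈ 0.00028058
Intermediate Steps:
R(z, T) = -272*T + T*z
1/R(308, 99) = 1/(99*(-272 + 308)) = 1/(99*36) = 1/3564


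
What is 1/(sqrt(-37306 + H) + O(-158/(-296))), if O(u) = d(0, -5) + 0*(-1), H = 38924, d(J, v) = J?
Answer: sqrt(1618)/1618 ≈ 0.024861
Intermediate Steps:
O(u) = 0 (O(u) = 0 + 0*(-1) = 0 + 0 = 0)
1/(sqrt(-37306 + H) + O(-158/(-296))) = 1/(sqrt(-37306 + 38924) + 0) = 1/(sqrt(1618) + 0) = 1/(sqrt(1618)) = sqrt(1618)/1618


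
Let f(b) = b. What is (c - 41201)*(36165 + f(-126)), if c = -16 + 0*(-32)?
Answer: -1485419463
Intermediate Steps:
c = -16 (c = -16 + 0 = -16)
(c - 41201)*(36165 + f(-126)) = (-16 - 41201)*(36165 - 126) = -41217*36039 = -1485419463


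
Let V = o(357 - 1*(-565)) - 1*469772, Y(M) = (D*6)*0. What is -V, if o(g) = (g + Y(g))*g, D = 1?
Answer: -380312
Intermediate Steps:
Y(M) = 0 (Y(M) = (1*6)*0 = 6*0 = 0)
o(g) = g² (o(g) = (g + 0)*g = g*g = g²)
V = 380312 (V = (357 - 1*(-565))² - 1*469772 = (357 + 565)² - 469772 = 922² - 469772 = 850084 - 469772 = 380312)
-V = -1*380312 = -380312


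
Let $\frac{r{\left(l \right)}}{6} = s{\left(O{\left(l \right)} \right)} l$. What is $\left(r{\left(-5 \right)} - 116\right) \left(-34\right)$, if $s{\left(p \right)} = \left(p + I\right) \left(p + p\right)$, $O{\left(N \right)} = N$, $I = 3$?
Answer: $24344$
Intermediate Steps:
$s{\left(p \right)} = 2 p \left(3 + p\right)$ ($s{\left(p \right)} = \left(p + 3\right) \left(p + p\right) = \left(3 + p\right) 2 p = 2 p \left(3 + p\right)$)
$r{\left(l \right)} = 12 l^{2} \left(3 + l\right)$ ($r{\left(l \right)} = 6 \cdot 2 l \left(3 + l\right) l = 6 \cdot 2 l^{2} \left(3 + l\right) = 12 l^{2} \left(3 + l\right)$)
$\left(r{\left(-5 \right)} - 116\right) \left(-34\right) = \left(12 \left(-5\right)^{2} \left(3 - 5\right) - 116\right) \left(-34\right) = \left(12 \cdot 25 \left(-2\right) - 116\right) \left(-34\right) = \left(-600 - 116\right) \left(-34\right) = \left(-716\right) \left(-34\right) = 24344$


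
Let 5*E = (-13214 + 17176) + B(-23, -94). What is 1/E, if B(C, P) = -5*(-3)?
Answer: 5/3977 ≈ 0.0012572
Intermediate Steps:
B(C, P) = 15
E = 3977/5 (E = ((-13214 + 17176) + 15)/5 = (3962 + 15)/5 = (1/5)*3977 = 3977/5 ≈ 795.40)
1/E = 1/(3977/5) = 5/3977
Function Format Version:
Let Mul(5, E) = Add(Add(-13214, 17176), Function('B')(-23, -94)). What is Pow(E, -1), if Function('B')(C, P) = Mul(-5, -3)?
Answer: Rational(5, 3977) ≈ 0.0012572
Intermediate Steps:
Function('B')(C, P) = 15
E = Rational(3977, 5) (E = Mul(Rational(1, 5), Add(Add(-13214, 17176), 15)) = Mul(Rational(1, 5), Add(3962, 15)) = Mul(Rational(1, 5), 3977) = Rational(3977, 5) ≈ 795.40)
Pow(E, -1) = Pow(Rational(3977, 5), -1) = Rational(5, 3977)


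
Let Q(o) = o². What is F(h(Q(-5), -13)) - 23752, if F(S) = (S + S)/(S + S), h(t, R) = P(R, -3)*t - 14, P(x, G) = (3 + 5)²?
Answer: -23751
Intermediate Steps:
P(x, G) = 64 (P(x, G) = 8² = 64)
h(t, R) = -14 + 64*t (h(t, R) = 64*t - 14 = -14 + 64*t)
F(S) = 1 (F(S) = (2*S)/((2*S)) = (2*S)*(1/(2*S)) = 1)
F(h(Q(-5), -13)) - 23752 = 1 - 23752 = -23751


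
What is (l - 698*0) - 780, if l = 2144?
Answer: 1364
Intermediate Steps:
(l - 698*0) - 780 = (2144 - 698*0) - 780 = (2144 + 0) - 780 = 2144 - 780 = 1364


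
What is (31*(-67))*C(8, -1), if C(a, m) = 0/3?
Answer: 0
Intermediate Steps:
C(a, m) = 0 (C(a, m) = 0*(⅓) = 0)
(31*(-67))*C(8, -1) = (31*(-67))*0 = -2077*0 = 0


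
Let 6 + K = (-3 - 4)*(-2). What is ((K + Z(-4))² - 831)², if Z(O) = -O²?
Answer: 588289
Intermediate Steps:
K = 8 (K = -6 + (-3 - 4)*(-2) = -6 - 7*(-2) = -6 + 14 = 8)
((K + Z(-4))² - 831)² = ((8 - 1*(-4)²)² - 831)² = ((8 - 1*16)² - 831)² = ((8 - 16)² - 831)² = ((-8)² - 831)² = (64 - 831)² = (-767)² = 588289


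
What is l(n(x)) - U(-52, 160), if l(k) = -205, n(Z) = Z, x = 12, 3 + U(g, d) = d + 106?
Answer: -468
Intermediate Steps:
U(g, d) = 103 + d (U(g, d) = -3 + (d + 106) = -3 + (106 + d) = 103 + d)
l(n(x)) - U(-52, 160) = -205 - (103 + 160) = -205 - 1*263 = -205 - 263 = -468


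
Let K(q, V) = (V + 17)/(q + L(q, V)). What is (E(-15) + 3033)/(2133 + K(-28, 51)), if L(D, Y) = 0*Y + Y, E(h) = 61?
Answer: 5474/3779 ≈ 1.4485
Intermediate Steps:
L(D, Y) = Y (L(D, Y) = 0 + Y = Y)
K(q, V) = (17 + V)/(V + q) (K(q, V) = (V + 17)/(q + V) = (17 + V)/(V + q))
(E(-15) + 3033)/(2133 + K(-28, 51)) = (61 + 3033)/(2133 + (17 + 51)/(51 - 28)) = 3094/(2133 + 68/23) = 3094/(49127/23) = 3094*(23/49127) = 5474/3779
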